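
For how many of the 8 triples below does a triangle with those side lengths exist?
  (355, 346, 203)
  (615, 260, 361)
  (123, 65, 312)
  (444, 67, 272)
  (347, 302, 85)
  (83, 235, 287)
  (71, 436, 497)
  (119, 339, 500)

(203,346,355): 203+346 > 355 → valid
(260,361,615): 260+361 > 615 → valid
(65,123,312): 65+123 ≤ 312 → not valid
(67,272,444): 67+272 ≤ 444 → not valid
(85,302,347): 85+302 > 347 → valid
(83,235,287): 83+235 > 287 → valid
(71,436,497): 71+436 > 497 → valid
(119,339,500): 119+339 ≤ 500 → not valid
5 of the 8 triples form a triangle.

5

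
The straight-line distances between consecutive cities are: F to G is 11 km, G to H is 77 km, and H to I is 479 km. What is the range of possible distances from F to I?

The maximum is all hops collinear in one direction: 11 + 77 + 479 = 567.
The longest hop is 479; the others sum to 88. Folding the others back against it leaves at least 479 − 88 = 391.

391 ≤ FI ≤ 567 km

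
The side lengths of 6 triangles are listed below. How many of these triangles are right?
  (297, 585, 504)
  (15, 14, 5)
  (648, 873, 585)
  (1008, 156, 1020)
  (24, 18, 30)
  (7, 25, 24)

(297,585,504): 297²+504² = 342225 = 585² → right
(15,14,5): 5²+14² = 221 < 225 = 15² → obtuse
(648,873,585): 585²+648² = 762129 = 873² → right
(1008,156,1020): 156²+1008² = 1040400 = 1020² → right
(24,18,30): 18²+24² = 900 = 30² → right
(7,25,24): 7²+24² = 625 = 25² → right
5 of the 6 are right.

5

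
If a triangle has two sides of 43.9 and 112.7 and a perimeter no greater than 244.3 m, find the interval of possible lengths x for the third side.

Triangle inequality alone gives 68.8 < x < 156.6.
The perimeter condition gives x ≤ 244.3 − 43.9 − 112.7 = 87.7.
Intersecting the two: 68.8 < x ≤ 87.7.

68.8 < x ≤ 87.7 m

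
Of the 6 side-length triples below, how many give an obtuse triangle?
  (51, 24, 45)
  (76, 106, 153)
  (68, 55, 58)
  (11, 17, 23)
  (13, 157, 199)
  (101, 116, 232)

(51,24,45): 24²+45² = 2601 = 51² → right
(76,106,153): 76²+106² = 17012 < 23409 = 153² → obtuse
(68,55,58): 55²+58² = 6389 > 4624 = 68² → acute
(11,17,23): 11²+17² = 410 < 529 = 23² → obtuse
(13,157,199): 13+157 ≤ 199, not a triangle
(101,116,232): 101+116 ≤ 232, not a triangle
2 of the 6 are obtuse.

2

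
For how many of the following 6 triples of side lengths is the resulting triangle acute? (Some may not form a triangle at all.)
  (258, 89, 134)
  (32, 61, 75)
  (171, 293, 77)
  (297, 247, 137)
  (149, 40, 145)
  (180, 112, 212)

1

(258,89,134): 89+134 ≤ 258, not a triangle
(32,61,75): 32²+61² = 4745 < 5625 = 75² → obtuse
(171,293,77): 77+171 ≤ 293, not a triangle
(297,247,137): 137²+247² = 79778 < 88209 = 297² → obtuse
(149,40,145): 40²+145² = 22625 > 22201 = 149² → acute
(180,112,212): 112²+180² = 44944 = 212² → right
1 of the 6 is acute.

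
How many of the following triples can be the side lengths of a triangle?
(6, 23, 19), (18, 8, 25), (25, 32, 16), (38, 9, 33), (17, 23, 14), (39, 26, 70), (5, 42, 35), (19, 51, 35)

(6,19,23): 6+19 > 23 → valid
(8,18,25): 8+18 > 25 → valid
(16,25,32): 16+25 > 32 → valid
(9,33,38): 9+33 > 38 → valid
(14,17,23): 14+17 > 23 → valid
(26,39,70): 26+39 ≤ 70 → not valid
(5,35,42): 5+35 ≤ 42 → not valid
(19,35,51): 19+35 > 51 → valid
6 of the 8 triples form a triangle.

6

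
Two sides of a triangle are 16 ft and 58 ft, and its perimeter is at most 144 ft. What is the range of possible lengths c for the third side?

42 < c ≤ 70

Triangle inequality alone gives 42 < c < 74.
The perimeter condition gives c ≤ 144 − 16 − 58 = 70.
Intersecting the two: 42 < c ≤ 70.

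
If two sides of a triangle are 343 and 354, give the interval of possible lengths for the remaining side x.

By the triangle inequality, x must be less than 343 + 354 = 697 and greater than |343 − 354| = 11.

11 < x < 697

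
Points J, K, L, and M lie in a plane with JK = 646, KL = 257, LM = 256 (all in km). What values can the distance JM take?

The maximum is all hops collinear in one direction: 646 + 257 + 256 = 1159.
The longest hop is 646; the others sum to 513. Folding the others back against it leaves at least 646 − 513 = 133.

133 ≤ JM ≤ 1159 km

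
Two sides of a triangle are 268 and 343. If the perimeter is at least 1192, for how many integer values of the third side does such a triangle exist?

30

Triangle inequality: 75 < x < 611. Perimeter ≥ 1192 gives x ≥ 1192 − 268 − 343 = 581.
So 581 ≤ x < 611; integers 581 through 610: 30 values.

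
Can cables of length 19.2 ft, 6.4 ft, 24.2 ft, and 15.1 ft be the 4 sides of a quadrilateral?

Yes

A quadrilateral exists iff every side is shorter than the sum of the others — equivalently, the longest side is less than the sum of the rest.
Longest side 24.2 < 40.7 (sum of the remaining 3), so yes.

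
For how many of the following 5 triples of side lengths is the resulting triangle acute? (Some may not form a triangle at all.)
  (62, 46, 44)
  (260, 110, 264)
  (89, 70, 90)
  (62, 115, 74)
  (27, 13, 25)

(62,46,44): 44²+46² = 4052 > 3844 = 62² → acute
(260,110,264): 110²+260² = 79700 > 69696 = 264² → acute
(89,70,90): 70²+89² = 12821 > 8100 = 90² → acute
(62,115,74): 62²+74² = 9320 < 13225 = 115² → obtuse
(27,13,25): 13²+25² = 794 > 729 = 27² → acute
4 of the 5 are acute.

4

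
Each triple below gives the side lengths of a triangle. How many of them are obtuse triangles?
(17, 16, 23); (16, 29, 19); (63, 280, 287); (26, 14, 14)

2

(17,16,23): 16²+17² = 545 > 529 = 23² → acute
(16,29,19): 16²+19² = 617 < 841 = 29² → obtuse
(63,280,287): 63²+280² = 82369 = 287² → right
(26,14,14): 14²+14² = 392 < 676 = 26² → obtuse
2 of the 4 are obtuse.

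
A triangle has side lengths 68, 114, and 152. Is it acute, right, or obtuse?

obtuse

Compare the square of the longest side to the sum of squares of the other two: 68² + 114² = 17620 < 23104 = 152².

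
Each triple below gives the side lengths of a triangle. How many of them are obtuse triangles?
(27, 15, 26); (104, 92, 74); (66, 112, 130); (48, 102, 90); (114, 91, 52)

1

(27,15,26): 15²+26² = 901 > 729 = 27² → acute
(104,92,74): 74²+92² = 13940 > 10816 = 104² → acute
(66,112,130): 66²+112² = 16900 = 130² → right
(48,102,90): 48²+90² = 10404 = 102² → right
(114,91,52): 52²+91² = 10985 < 12996 = 114² → obtuse
1 of the 5 is obtuse.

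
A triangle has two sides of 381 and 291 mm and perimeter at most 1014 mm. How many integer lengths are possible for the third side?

Triangle inequality: 90 < x < 672. Perimeter ≤ 1014 gives x ≤ 1014 − 381 − 291 = 342.
So 90 < x ≤ 342; integers 91 through 342: 252 values.

252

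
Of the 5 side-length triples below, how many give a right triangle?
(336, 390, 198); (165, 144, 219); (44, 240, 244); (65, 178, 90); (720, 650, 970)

(336,390,198): 198²+336² = 152100 = 390² → right
(165,144,219): 144²+165² = 47961 = 219² → right
(44,240,244): 44²+240² = 59536 = 244² → right
(65,178,90): 65+90 ≤ 178, not a triangle
(720,650,970): 650²+720² = 940900 = 970² → right
4 of the 5 are right.

4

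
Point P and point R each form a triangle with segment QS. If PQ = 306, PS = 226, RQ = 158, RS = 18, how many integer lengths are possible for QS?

From triangle PQS: 80 < QS < 532.
From triangle RQS: 140 < QS < 176.
Intersection: 140 < QS < 176, so integers 141 through 175: 35 values.

35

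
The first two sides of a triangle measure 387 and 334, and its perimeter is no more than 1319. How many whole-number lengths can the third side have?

Triangle inequality: 53 < x < 721. Perimeter ≤ 1319 gives x ≤ 1319 − 387 − 334 = 598.
So 53 < x ≤ 598; integers 54 through 598: 545 values.

545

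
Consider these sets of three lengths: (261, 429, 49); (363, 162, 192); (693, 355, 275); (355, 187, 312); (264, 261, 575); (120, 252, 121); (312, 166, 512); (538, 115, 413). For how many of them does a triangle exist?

1

(49,261,429): 49+261 ≤ 429 → not valid
(162,192,363): 162+192 ≤ 363 → not valid
(275,355,693): 275+355 ≤ 693 → not valid
(187,312,355): 187+312 > 355 → valid
(261,264,575): 261+264 ≤ 575 → not valid
(120,121,252): 120+121 ≤ 252 → not valid
(166,312,512): 166+312 ≤ 512 → not valid
(115,413,538): 115+413 ≤ 538 → not valid
1 of the 8 triples forms a triangle.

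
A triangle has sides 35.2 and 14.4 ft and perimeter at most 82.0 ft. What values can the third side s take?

20.8 < s ≤ 32.4

Triangle inequality alone gives 20.8 < s < 49.6.
The perimeter condition gives s ≤ 82.0 − 35.2 − 14.4 = 32.4.
Intersecting the two: 20.8 < s ≤ 32.4.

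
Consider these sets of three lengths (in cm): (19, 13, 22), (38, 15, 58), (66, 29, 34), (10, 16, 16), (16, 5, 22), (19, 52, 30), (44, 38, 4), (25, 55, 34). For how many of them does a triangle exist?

3

(13,19,22): 13+19 > 22 → valid
(15,38,58): 15+38 ≤ 58 → not valid
(29,34,66): 29+34 ≤ 66 → not valid
(10,16,16): 10+16 > 16 → valid
(5,16,22): 5+16 ≤ 22 → not valid
(19,30,52): 19+30 ≤ 52 → not valid
(4,38,44): 4+38 ≤ 44 → not valid
(25,34,55): 25+34 > 55 → valid
3 of the 8 triples form a triangle.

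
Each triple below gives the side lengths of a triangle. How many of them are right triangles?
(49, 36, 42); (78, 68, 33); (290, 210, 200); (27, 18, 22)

1

(49,36,42): 36²+42² = 3060 > 2401 = 49² → acute
(78,68,33): 33²+68² = 5713 < 6084 = 78² → obtuse
(290,210,200): 200²+210² = 84100 = 290² → right
(27,18,22): 18²+22² = 808 > 729 = 27² → acute
1 of the 4 is right.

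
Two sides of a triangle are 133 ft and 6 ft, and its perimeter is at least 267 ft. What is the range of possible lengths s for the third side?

128 ≤ s < 139 ft

Triangle inequality alone gives 127 < s < 139.
The perimeter condition gives s ≥ 267 − 133 − 6 = 128.
Intersecting the two: 128 ≤ s < 139.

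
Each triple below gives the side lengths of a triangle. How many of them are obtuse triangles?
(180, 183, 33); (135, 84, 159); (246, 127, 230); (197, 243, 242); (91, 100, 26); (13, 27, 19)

2

(180,183,33): 33²+180² = 33489 = 183² → right
(135,84,159): 84²+135² = 25281 = 159² → right
(246,127,230): 127²+230² = 69029 > 60516 = 246² → acute
(197,243,242): 197²+242² = 97373 > 59049 = 243² → acute
(91,100,26): 26²+91² = 8957 < 10000 = 100² → obtuse
(13,27,19): 13²+19² = 530 < 729 = 27² → obtuse
2 of the 6 are obtuse.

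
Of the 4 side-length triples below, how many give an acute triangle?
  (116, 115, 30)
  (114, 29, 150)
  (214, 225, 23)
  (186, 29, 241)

(116,115,30): 30²+115² = 14125 > 13456 = 116² → acute
(114,29,150): 29+114 ≤ 150, not a triangle
(214,225,23): 23²+214² = 46325 < 50625 = 225² → obtuse
(186,29,241): 29+186 ≤ 241, not a triangle
1 of the 4 is acute.

1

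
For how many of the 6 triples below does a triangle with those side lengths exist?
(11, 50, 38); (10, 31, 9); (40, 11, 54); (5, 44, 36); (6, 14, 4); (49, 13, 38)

1

(11,38,50): 11+38 ≤ 50 → not valid
(9,10,31): 9+10 ≤ 31 → not valid
(11,40,54): 11+40 ≤ 54 → not valid
(5,36,44): 5+36 ≤ 44 → not valid
(4,6,14): 4+6 ≤ 14 → not valid
(13,38,49): 13+38 > 49 → valid
1 of the 6 triples forms a triangle.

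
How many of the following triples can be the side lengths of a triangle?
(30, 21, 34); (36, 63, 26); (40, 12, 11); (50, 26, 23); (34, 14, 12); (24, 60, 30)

(21,30,34): 21+30 > 34 → valid
(26,36,63): 26+36 ≤ 63 → not valid
(11,12,40): 11+12 ≤ 40 → not valid
(23,26,50): 23+26 ≤ 50 → not valid
(12,14,34): 12+14 ≤ 34 → not valid
(24,30,60): 24+30 ≤ 60 → not valid
1 of the 6 triples forms a triangle.

1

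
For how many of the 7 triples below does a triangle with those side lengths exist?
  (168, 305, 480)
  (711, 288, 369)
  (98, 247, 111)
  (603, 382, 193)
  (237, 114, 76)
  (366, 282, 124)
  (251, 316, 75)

(168,305,480): 168+305 ≤ 480 → not valid
(288,369,711): 288+369 ≤ 711 → not valid
(98,111,247): 98+111 ≤ 247 → not valid
(193,382,603): 193+382 ≤ 603 → not valid
(76,114,237): 76+114 ≤ 237 → not valid
(124,282,366): 124+282 > 366 → valid
(75,251,316): 75+251 > 316 → valid
2 of the 7 triples form a triangle.

2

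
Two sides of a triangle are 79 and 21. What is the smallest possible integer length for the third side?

59

The third side must be strictly greater than |79 − 21| = 58.
The smallest integer above 58 is 59.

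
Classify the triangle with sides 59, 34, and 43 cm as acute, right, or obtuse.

Compare the square of the longest side to the sum of squares of the other two: 34² + 43² = 3005 < 3481 = 59².

obtuse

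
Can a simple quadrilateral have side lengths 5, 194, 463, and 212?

No

For a quadrilateral, each side must be shorter than the sum of the others.
Here the longest side is 463, but the remaining 3 sides sum to only 411.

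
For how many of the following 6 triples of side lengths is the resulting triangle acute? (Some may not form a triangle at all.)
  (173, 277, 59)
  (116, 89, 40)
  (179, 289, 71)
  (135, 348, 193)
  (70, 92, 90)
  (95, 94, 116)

(173,277,59): 59+173 ≤ 277, not a triangle
(116,89,40): 40²+89² = 9521 < 13456 = 116² → obtuse
(179,289,71): 71+179 ≤ 289, not a triangle
(135,348,193): 135+193 ≤ 348, not a triangle
(70,92,90): 70²+90² = 13000 > 8464 = 92² → acute
(95,94,116): 94²+95² = 17861 > 13456 = 116² → acute
2 of the 6 are acute.

2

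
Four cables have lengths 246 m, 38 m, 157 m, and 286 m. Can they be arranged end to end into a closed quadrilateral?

A quadrilateral exists iff every side is shorter than the sum of the others — equivalently, the longest side is less than the sum of the rest.
Longest side 286 < 441 (sum of the remaining 3), so yes.

Yes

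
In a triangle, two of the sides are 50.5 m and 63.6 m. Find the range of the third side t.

13.1 < t < 114.1

By the triangle inequality, t must be less than 50.5 + 63.6 = 114.1 and greater than |50.5 − 63.6| = 13.1.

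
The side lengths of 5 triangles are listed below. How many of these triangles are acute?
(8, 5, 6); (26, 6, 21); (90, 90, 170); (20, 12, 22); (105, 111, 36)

1

(8,5,6): 5²+6² = 61 < 64 = 8² → obtuse
(26,6,21): 6²+21² = 477 < 676 = 26² → obtuse
(90,90,170): 90²+90² = 16200 < 28900 = 170² → obtuse
(20,12,22): 12²+20² = 544 > 484 = 22² → acute
(105,111,36): 36²+105² = 12321 = 111² → right
1 of the 5 is acute.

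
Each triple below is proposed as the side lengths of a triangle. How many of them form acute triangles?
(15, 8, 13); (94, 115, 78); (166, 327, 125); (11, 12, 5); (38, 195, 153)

(15,8,13): 8²+13² = 233 > 225 = 15² → acute
(94,115,78): 78²+94² = 14920 > 13225 = 115² → acute
(166,327,125): 125+166 ≤ 327, not a triangle
(11,12,5): 5²+11² = 146 > 144 = 12² → acute
(38,195,153): 38+153 ≤ 195, not a triangle
3 of the 5 are acute.

3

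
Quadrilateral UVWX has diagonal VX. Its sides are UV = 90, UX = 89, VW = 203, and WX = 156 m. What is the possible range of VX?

47 < VX < 179

From triangle UVX: |90 − 89| < VX < 90 + 89, i.e. 1 < VX < 179.
From triangle WVX: 47 < VX < 359.
Both must hold, so VX lies in the intersection.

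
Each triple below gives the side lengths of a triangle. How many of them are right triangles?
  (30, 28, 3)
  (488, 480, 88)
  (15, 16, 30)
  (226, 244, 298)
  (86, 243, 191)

(30,28,3): 3²+28² = 793 < 900 = 30² → obtuse
(488,480,88): 88²+480² = 238144 = 488² → right
(15,16,30): 15²+16² = 481 < 900 = 30² → obtuse
(226,244,298): 226²+244² = 110612 > 88804 = 298² → acute
(86,243,191): 86²+191² = 43877 < 59049 = 243² → obtuse
1 of the 5 is right.

1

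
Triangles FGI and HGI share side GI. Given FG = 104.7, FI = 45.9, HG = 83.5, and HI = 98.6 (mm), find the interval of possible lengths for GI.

58.8 < GI < 150.6

From triangle FGI: |104.7 − 45.9| < GI < 104.7 + 45.9, i.e. 58.8 < GI < 150.6.
From triangle HGI: 15.1 < GI < 182.1.
Both must hold, so GI lies in the intersection.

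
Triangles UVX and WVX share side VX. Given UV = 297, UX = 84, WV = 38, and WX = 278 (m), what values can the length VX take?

240 < VX < 316

From triangle UVX: |297 − 84| < VX < 297 + 84, i.e. 213 < VX < 381.
From triangle WVX: 240 < VX < 316.
Both must hold, so VX lies in the intersection.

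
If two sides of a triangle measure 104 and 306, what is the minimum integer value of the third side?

The third side must be strictly greater than |104 − 306| = 202.
The smallest integer above 202 is 203.

203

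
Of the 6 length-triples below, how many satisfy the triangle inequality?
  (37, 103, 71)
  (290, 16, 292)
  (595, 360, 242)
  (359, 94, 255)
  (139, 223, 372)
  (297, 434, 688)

4

(37,71,103): 37+71 > 103 → valid
(16,290,292): 16+290 > 292 → valid
(242,360,595): 242+360 > 595 → valid
(94,255,359): 94+255 ≤ 359 → not valid
(139,223,372): 139+223 ≤ 372 → not valid
(297,434,688): 297+434 > 688 → valid
4 of the 6 triples form a triangle.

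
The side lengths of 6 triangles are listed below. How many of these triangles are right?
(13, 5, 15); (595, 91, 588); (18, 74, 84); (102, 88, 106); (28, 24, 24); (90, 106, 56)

(13,5,15): 5²+13² = 194 < 225 = 15² → obtuse
(595,91,588): 91²+588² = 354025 = 595² → right
(18,74,84): 18²+74² = 5800 < 7056 = 84² → obtuse
(102,88,106): 88²+102² = 18148 > 11236 = 106² → acute
(28,24,24): 24²+24² = 1152 > 784 = 28² → acute
(90,106,56): 56²+90² = 11236 = 106² → right
2 of the 6 are right.

2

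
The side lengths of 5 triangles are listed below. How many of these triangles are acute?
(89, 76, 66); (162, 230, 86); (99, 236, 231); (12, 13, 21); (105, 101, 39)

(89,76,66): 66²+76² = 10132 > 7921 = 89² → acute
(162,230,86): 86²+162² = 33640 < 52900 = 230² → obtuse
(99,236,231): 99²+231² = 63162 > 55696 = 236² → acute
(12,13,21): 12²+13² = 313 < 441 = 21² → obtuse
(105,101,39): 39²+101² = 11722 > 11025 = 105² → acute
3 of the 5 are acute.

3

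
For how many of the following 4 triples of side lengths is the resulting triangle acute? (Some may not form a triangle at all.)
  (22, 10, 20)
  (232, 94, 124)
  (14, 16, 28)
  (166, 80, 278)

1

(22,10,20): 10²+20² = 500 > 484 = 22² → acute
(232,94,124): 94+124 ≤ 232, not a triangle
(14,16,28): 14²+16² = 452 < 784 = 28² → obtuse
(166,80,278): 80+166 ≤ 278, not a triangle
1 of the 4 is acute.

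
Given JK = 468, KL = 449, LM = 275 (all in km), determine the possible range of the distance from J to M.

The maximum is all hops collinear in one direction: 468 + 449 + 275 = 1192.
The longest hop is 468; the others sum to 724. Since 468 ≤ 724, the path can fold back on itself completely, so the minimum distance is 0.

0 ≤ JM ≤ 1192 km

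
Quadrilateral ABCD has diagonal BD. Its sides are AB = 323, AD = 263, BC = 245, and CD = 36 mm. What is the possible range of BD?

209 < BD < 281

From triangle ABD: |323 − 263| < BD < 323 + 263, i.e. 60 < BD < 586.
From triangle CBD: 209 < BD < 281.
Both must hold, so BD lies in the intersection.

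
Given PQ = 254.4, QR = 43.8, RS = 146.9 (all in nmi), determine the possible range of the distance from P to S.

The maximum is all hops collinear in one direction: 254.4 + 43.8 + 146.9 = 445.1.
The longest hop is 254.4; the others sum to 190.7. Folding the others back against it leaves at least 254.4 − 190.7 = 63.7.

63.7 ≤ PS ≤ 445.1 nmi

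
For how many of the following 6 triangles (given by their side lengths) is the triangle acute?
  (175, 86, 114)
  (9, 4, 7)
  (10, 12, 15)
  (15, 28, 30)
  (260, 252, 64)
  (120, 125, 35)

2

(175,86,114): 86²+114² = 20392 < 30625 = 175² → obtuse
(9,4,7): 4²+7² = 65 < 81 = 9² → obtuse
(10,12,15): 10²+12² = 244 > 225 = 15² → acute
(15,28,30): 15²+28² = 1009 > 900 = 30² → acute
(260,252,64): 64²+252² = 67600 = 260² → right
(120,125,35): 35²+120² = 15625 = 125² → right
2 of the 6 are acute.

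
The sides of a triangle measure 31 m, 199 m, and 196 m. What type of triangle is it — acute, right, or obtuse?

obtuse

Compare the square of the longest side to the sum of squares of the other two: 31² + 196² = 39377 < 39601 = 199².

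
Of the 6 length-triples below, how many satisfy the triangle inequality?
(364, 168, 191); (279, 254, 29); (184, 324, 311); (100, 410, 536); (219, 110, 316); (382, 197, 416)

4

(168,191,364): 168+191 ≤ 364 → not valid
(29,254,279): 29+254 > 279 → valid
(184,311,324): 184+311 > 324 → valid
(100,410,536): 100+410 ≤ 536 → not valid
(110,219,316): 110+219 > 316 → valid
(197,382,416): 197+382 > 416 → valid
4 of the 6 triples form a triangle.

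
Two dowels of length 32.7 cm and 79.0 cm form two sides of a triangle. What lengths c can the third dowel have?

46.3 < c < 111.7 (cm)

By the triangle inequality, c must be less than 32.7 + 79.0 = 111.7 and greater than |32.7 − 79.0| = 46.3.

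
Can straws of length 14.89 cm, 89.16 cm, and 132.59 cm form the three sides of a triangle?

The longest side is 132.59, but the other two sum to only 104.05.
104.05 < 132.59, so the triangle inequality fails.

No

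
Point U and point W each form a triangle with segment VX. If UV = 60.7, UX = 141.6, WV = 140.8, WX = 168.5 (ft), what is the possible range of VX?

80.9 < VX < 202.3

From triangle UVX: |60.7 − 141.6| < VX < 60.7 + 141.6, i.e. 80.9 < VX < 202.3.
From triangle WVX: 27.7 < VX < 309.3.
Both must hold, so VX lies in the intersection.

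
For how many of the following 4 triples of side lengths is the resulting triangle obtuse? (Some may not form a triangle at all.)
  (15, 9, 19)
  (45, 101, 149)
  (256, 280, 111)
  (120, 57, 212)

2

(15,9,19): 9²+15² = 306 < 361 = 19² → obtuse
(45,101,149): 45+101 ≤ 149, not a triangle
(256,280,111): 111²+256² = 77857 < 78400 = 280² → obtuse
(120,57,212): 57+120 ≤ 212, not a triangle
2 of the 4 are obtuse.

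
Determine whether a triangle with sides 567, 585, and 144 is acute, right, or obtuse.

right

Compare the square of the longest side to the sum of squares of the other two: 144² + 567² = 342225 = 585².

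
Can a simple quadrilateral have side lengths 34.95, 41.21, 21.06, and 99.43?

For a quadrilateral, each side must be shorter than the sum of the others.
Here the longest side is 99.43, but the remaining 3 sides sum to only 97.22.

No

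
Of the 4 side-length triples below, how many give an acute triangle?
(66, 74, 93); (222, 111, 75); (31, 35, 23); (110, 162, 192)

3

(66,74,93): 66²+74² = 9832 > 8649 = 93² → acute
(222,111,75): 75+111 ≤ 222, not a triangle
(31,35,23): 23²+31² = 1490 > 1225 = 35² → acute
(110,162,192): 110²+162² = 38344 > 36864 = 192² → acute
3 of the 4 are acute.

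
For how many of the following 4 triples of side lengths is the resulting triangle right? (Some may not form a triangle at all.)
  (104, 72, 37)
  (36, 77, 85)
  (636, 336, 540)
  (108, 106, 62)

(104,72,37): 37²+72² = 6553 < 10816 = 104² → obtuse
(36,77,85): 36²+77² = 7225 = 85² → right
(636,336,540): 336²+540² = 404496 = 636² → right
(108,106,62): 62²+106² = 15080 > 11664 = 108² → acute
2 of the 4 are right.

2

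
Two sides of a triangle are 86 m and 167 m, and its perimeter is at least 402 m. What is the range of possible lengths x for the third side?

149 ≤ x < 253 m

Triangle inequality alone gives 81 < x < 253.
The perimeter condition gives x ≥ 402 − 86 − 167 = 149.
Intersecting the two: 149 ≤ x < 253.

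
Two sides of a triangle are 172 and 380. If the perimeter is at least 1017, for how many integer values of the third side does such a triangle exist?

87

Triangle inequality: 208 < x < 552. Perimeter ≥ 1017 gives x ≥ 1017 − 172 − 380 = 465.
So 465 ≤ x < 552; integers 465 through 551: 87 values.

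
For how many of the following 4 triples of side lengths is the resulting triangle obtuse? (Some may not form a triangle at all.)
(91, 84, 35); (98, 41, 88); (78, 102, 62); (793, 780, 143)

(91,84,35): 35²+84² = 8281 = 91² → right
(98,41,88): 41²+88² = 9425 < 9604 = 98² → obtuse
(78,102,62): 62²+78² = 9928 < 10404 = 102² → obtuse
(793,780,143): 143²+780² = 628849 = 793² → right
2 of the 4 are obtuse.

2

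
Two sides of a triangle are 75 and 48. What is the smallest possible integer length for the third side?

The third side must be strictly greater than |75 − 48| = 27.
The smallest integer above 27 is 28.

28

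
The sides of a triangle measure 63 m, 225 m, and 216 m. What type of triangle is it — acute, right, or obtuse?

Compare the square of the longest side to the sum of squares of the other two: 63² + 216² = 50625 = 225².

right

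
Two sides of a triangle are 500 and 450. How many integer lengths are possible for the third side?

The third side lies in the open interval (50, 950).
Integers from 51 to 949 inclusive: 949 − 51 + 1 = 899.

899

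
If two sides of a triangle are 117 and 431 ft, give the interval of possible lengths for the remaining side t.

314 < t < 548 (ft)

By the triangle inequality, t must be less than 117 + 431 = 548 and greater than |117 − 431| = 314.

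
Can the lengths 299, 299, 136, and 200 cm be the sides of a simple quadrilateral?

Yes

A quadrilateral exists iff every side is shorter than the sum of the others — equivalently, the longest side is less than the sum of the rest.
Longest side 299 < 635 (sum of the remaining 3), so yes.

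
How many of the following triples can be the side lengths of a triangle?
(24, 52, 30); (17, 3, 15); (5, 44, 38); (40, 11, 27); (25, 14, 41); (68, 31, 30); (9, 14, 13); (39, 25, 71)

3

(24,30,52): 24+30 > 52 → valid
(3,15,17): 3+15 > 17 → valid
(5,38,44): 5+38 ≤ 44 → not valid
(11,27,40): 11+27 ≤ 40 → not valid
(14,25,41): 14+25 ≤ 41 → not valid
(30,31,68): 30+31 ≤ 68 → not valid
(9,13,14): 9+13 > 14 → valid
(25,39,71): 25+39 ≤ 71 → not valid
3 of the 8 triples form a triangle.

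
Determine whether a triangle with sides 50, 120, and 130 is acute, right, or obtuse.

right

Compare the square of the longest side to the sum of squares of the other two: 50² + 120² = 16900 = 130².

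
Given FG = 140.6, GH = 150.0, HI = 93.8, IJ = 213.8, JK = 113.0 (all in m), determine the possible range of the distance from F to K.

The maximum is all hops collinear in one direction: 140.6 + 150.0 + 93.8 + 213.8 + 113.0 = 711.2.
The longest hop is 213.8; the others sum to 497.4. Since 213.8 ≤ 497.4, the path can fold back on itself completely, so the minimum distance is 0.

0 ≤ FK ≤ 711.2 m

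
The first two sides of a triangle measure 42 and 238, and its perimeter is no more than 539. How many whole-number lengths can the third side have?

63

Triangle inequality: 196 < x < 280. Perimeter ≤ 539 gives x ≤ 539 − 42 − 238 = 259.
So 196 < x ≤ 259; integers 197 through 259: 63 values.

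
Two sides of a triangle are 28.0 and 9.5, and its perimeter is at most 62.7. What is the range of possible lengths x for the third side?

18.5 < x ≤ 25.2

Triangle inequality alone gives 18.5 < x < 37.5.
The perimeter condition gives x ≤ 62.7 − 28.0 − 9.5 = 25.2.
Intersecting the two: 18.5 < x ≤ 25.2.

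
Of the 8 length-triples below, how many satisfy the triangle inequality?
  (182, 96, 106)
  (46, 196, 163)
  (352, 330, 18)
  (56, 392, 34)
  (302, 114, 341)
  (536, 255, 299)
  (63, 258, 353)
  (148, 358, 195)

(96,106,182): 96+106 > 182 → valid
(46,163,196): 46+163 > 196 → valid
(18,330,352): 18+330 ≤ 352 → not valid
(34,56,392): 34+56 ≤ 392 → not valid
(114,302,341): 114+302 > 341 → valid
(255,299,536): 255+299 > 536 → valid
(63,258,353): 63+258 ≤ 353 → not valid
(148,195,358): 148+195 ≤ 358 → not valid
4 of the 8 triples form a triangle.

4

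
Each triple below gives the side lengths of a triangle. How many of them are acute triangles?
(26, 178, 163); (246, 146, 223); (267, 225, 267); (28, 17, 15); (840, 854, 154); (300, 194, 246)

3

(26,178,163): 26²+163² = 27245 < 31684 = 178² → obtuse
(246,146,223): 146²+223² = 71045 > 60516 = 246² → acute
(267,225,267): 225²+267² = 121914 > 71289 = 267² → acute
(28,17,15): 15²+17² = 514 < 784 = 28² → obtuse
(840,854,154): 154²+840² = 729316 = 854² → right
(300,194,246): 194²+246² = 98152 > 90000 = 300² → acute
3 of the 6 are acute.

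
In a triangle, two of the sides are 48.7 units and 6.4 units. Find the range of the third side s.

42.3 < s < 55.1 (units)

By the triangle inequality, s must be less than 48.7 + 6.4 = 55.1 and greater than |48.7 − 6.4| = 42.3.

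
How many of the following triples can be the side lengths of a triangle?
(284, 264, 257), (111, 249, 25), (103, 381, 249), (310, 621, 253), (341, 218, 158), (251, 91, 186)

(257,264,284): 257+264 > 284 → valid
(25,111,249): 25+111 ≤ 249 → not valid
(103,249,381): 103+249 ≤ 381 → not valid
(253,310,621): 253+310 ≤ 621 → not valid
(158,218,341): 158+218 > 341 → valid
(91,186,251): 91+186 > 251 → valid
3 of the 6 triples form a triangle.

3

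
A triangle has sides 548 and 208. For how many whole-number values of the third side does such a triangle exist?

415

The third side lies in the open interval (340, 756).
Integers from 341 to 755 inclusive: 755 − 341 + 1 = 415.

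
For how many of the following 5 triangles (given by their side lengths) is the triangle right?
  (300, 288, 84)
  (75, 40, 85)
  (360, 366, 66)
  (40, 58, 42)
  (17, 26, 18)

(300,288,84): 84²+288² = 90000 = 300² → right
(75,40,85): 40²+75² = 7225 = 85² → right
(360,366,66): 66²+360² = 133956 = 366² → right
(40,58,42): 40²+42² = 3364 = 58² → right
(17,26,18): 17²+18² = 613 < 676 = 26² → obtuse
4 of the 5 are right.

4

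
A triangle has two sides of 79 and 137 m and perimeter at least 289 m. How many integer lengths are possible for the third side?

Triangle inequality: 58 < x < 216. Perimeter ≥ 289 gives x ≥ 289 − 79 − 137 = 73.
So 73 ≤ x < 216; integers 73 through 215: 143 values.

143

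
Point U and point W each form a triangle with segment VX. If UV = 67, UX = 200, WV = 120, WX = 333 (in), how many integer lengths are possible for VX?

From triangle UVX: 133 < VX < 267.
From triangle WVX: 213 < VX < 453.
Intersection: 213 < VX < 267, so integers 214 through 266: 53 values.

53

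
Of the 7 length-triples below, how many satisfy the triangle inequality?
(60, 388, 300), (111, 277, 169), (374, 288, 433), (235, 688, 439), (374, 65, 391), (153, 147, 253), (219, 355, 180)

(60,300,388): 60+300 ≤ 388 → not valid
(111,169,277): 111+169 > 277 → valid
(288,374,433): 288+374 > 433 → valid
(235,439,688): 235+439 ≤ 688 → not valid
(65,374,391): 65+374 > 391 → valid
(147,153,253): 147+153 > 253 → valid
(180,219,355): 180+219 > 355 → valid
5 of the 7 triples form a triangle.

5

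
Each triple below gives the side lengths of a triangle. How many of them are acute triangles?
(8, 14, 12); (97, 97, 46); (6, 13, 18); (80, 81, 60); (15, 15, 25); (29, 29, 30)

(8,14,12): 8²+12² = 208 > 196 = 14² → acute
(97,97,46): 46²+97² = 11525 > 9409 = 97² → acute
(6,13,18): 6²+13² = 205 < 324 = 18² → obtuse
(80,81,60): 60²+80² = 10000 > 6561 = 81² → acute
(15,15,25): 15²+15² = 450 < 625 = 25² → obtuse
(29,29,30): 29²+29² = 1682 > 900 = 30² → acute
4 of the 6 are acute.

4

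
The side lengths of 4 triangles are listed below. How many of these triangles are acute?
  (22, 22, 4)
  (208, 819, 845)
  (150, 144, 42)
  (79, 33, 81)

2

(22,22,4): 4²+22² = 500 > 484 = 22² → acute
(208,819,845): 208²+819² = 714025 = 845² → right
(150,144,42): 42²+144² = 22500 = 150² → right
(79,33,81): 33²+79² = 7330 > 6561 = 81² → acute
2 of the 4 are acute.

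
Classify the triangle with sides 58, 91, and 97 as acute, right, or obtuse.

Compare the square of the longest side to the sum of squares of the other two: 58² + 91² = 11645 > 9409 = 97².

acute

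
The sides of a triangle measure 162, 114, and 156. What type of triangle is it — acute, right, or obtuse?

acute

Compare the square of the longest side to the sum of squares of the other two: 114² + 156² = 37332 > 26244 = 162².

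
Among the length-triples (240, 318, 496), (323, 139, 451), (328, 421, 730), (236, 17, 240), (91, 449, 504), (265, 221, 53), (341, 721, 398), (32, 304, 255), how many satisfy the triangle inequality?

7

(240,318,496): 240+318 > 496 → valid
(139,323,451): 139+323 > 451 → valid
(328,421,730): 328+421 > 730 → valid
(17,236,240): 17+236 > 240 → valid
(91,449,504): 91+449 > 504 → valid
(53,221,265): 53+221 > 265 → valid
(341,398,721): 341+398 > 721 → valid
(32,255,304): 32+255 ≤ 304 → not valid
7 of the 8 triples form a triangle.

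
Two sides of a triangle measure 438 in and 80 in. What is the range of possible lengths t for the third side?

358 < t < 518

By the triangle inequality, t must be less than 438 + 80 = 518 and greater than |438 − 80| = 358.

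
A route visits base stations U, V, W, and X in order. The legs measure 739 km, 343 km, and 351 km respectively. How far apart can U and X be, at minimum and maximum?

45 ≤ UX ≤ 1433 km

The maximum is all hops collinear in one direction: 739 + 343 + 351 = 1433.
The longest hop is 739; the others sum to 694. Folding the others back against it leaves at least 739 − 694 = 45.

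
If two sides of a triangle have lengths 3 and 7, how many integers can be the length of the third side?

The third side lies in the open interval (4, 10).
Integers from 5 to 9 inclusive: 9 − 5 + 1 = 5.

5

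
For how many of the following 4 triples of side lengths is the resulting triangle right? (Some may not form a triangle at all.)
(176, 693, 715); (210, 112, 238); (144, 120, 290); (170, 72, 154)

(176,693,715): 176²+693² = 511225 = 715² → right
(210,112,238): 112²+210² = 56644 = 238² → right
(144,120,290): 120+144 ≤ 290, not a triangle
(170,72,154): 72²+154² = 28900 = 170² → right
3 of the 4 are right.

3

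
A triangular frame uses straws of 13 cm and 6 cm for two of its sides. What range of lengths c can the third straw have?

7 < c < 19

By the triangle inequality, c must be less than 13 + 6 = 19 and greater than |13 − 6| = 7.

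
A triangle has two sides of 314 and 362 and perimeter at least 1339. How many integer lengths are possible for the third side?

13

Triangle inequality: 48 < x < 676. Perimeter ≥ 1339 gives x ≥ 1339 − 314 − 362 = 663.
So 663 ≤ x < 676; integers 663 through 675: 13 values.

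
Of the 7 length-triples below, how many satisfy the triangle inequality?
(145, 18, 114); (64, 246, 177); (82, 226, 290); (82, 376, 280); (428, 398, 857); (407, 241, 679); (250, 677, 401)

1

(18,114,145): 18+114 ≤ 145 → not valid
(64,177,246): 64+177 ≤ 246 → not valid
(82,226,290): 82+226 > 290 → valid
(82,280,376): 82+280 ≤ 376 → not valid
(398,428,857): 398+428 ≤ 857 → not valid
(241,407,679): 241+407 ≤ 679 → not valid
(250,401,677): 250+401 ≤ 677 → not valid
1 of the 7 triples forms a triangle.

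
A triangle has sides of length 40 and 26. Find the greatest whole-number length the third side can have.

65

The third side must be strictly less than 40 + 26 = 66.
The largest integer below 66 is 65.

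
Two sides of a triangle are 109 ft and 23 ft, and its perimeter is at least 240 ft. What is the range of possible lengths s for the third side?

108 ≤ s < 132

Triangle inequality alone gives 86 < s < 132.
The perimeter condition gives s ≥ 240 − 109 − 23 = 108.
Intersecting the two: 108 ≤ s < 132.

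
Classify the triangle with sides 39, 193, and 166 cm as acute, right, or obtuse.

obtuse

Compare the square of the longest side to the sum of squares of the other two: 39² + 166² = 29077 < 37249 = 193².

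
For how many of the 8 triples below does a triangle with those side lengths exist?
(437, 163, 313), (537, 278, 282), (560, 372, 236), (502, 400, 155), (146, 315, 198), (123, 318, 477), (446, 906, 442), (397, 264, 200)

(163,313,437): 163+313 > 437 → valid
(278,282,537): 278+282 > 537 → valid
(236,372,560): 236+372 > 560 → valid
(155,400,502): 155+400 > 502 → valid
(146,198,315): 146+198 > 315 → valid
(123,318,477): 123+318 ≤ 477 → not valid
(442,446,906): 442+446 ≤ 906 → not valid
(200,264,397): 200+264 > 397 → valid
6 of the 8 triples form a triangle.

6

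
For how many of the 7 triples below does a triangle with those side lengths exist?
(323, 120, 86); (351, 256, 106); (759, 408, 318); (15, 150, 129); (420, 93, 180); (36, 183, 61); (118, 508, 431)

(86,120,323): 86+120 ≤ 323 → not valid
(106,256,351): 106+256 > 351 → valid
(318,408,759): 318+408 ≤ 759 → not valid
(15,129,150): 15+129 ≤ 150 → not valid
(93,180,420): 93+180 ≤ 420 → not valid
(36,61,183): 36+61 ≤ 183 → not valid
(118,431,508): 118+431 > 508 → valid
2 of the 7 triples form a triangle.

2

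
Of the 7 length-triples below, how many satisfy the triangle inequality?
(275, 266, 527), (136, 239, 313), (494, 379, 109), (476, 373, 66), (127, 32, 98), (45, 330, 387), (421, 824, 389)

(266,275,527): 266+275 > 527 → valid
(136,239,313): 136+239 > 313 → valid
(109,379,494): 109+379 ≤ 494 → not valid
(66,373,476): 66+373 ≤ 476 → not valid
(32,98,127): 32+98 > 127 → valid
(45,330,387): 45+330 ≤ 387 → not valid
(389,421,824): 389+421 ≤ 824 → not valid
3 of the 7 triples form a triangle.

3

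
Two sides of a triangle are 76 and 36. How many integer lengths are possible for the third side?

The third side lies in the open interval (40, 112).
Integers from 41 to 111 inclusive: 111 − 41 + 1 = 71.

71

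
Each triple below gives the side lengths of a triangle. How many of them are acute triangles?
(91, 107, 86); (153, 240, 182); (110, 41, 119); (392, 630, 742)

(91,107,86): 86²+91² = 15677 > 11449 = 107² → acute
(153,240,182): 153²+182² = 56533 < 57600 = 240² → obtuse
(110,41,119): 41²+110² = 13781 < 14161 = 119² → obtuse
(392,630,742): 392²+630² = 550564 = 742² → right
1 of the 4 is acute.

1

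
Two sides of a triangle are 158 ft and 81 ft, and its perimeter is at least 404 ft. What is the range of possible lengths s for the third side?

Triangle inequality alone gives 77 < s < 239.
The perimeter condition gives s ≥ 404 − 158 − 81 = 165.
Intersecting the two: 165 ≤ s < 239.

165 ≤ s < 239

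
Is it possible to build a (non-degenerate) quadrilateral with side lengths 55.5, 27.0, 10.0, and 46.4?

A quadrilateral exists iff every side is shorter than the sum of the others — equivalently, the longest side is less than the sum of the rest.
Longest side 55.5 < 83.4 (sum of the remaining 3), so yes.

Yes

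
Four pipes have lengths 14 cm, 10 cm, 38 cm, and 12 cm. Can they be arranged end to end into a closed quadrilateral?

For a quadrilateral, each side must be shorter than the sum of the others.
Here the longest side is 38, but the remaining 3 sides sum to only 36.

No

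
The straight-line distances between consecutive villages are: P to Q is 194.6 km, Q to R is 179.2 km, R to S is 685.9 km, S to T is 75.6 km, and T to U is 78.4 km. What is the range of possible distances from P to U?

The maximum is all hops collinear in one direction: 194.6 + 179.2 + 685.9 + 75.6 + 78.4 = 1213.7.
The longest hop is 685.9; the others sum to 527.8. Folding the others back against it leaves at least 685.9 − 527.8 = 158.1.

158.1 ≤ PU ≤ 1213.7 km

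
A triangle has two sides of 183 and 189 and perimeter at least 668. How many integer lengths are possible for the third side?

76

Triangle inequality: 6 < x < 372. Perimeter ≥ 668 gives x ≥ 668 − 183 − 189 = 296.
So 296 ≤ x < 372; integers 296 through 371: 76 values.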